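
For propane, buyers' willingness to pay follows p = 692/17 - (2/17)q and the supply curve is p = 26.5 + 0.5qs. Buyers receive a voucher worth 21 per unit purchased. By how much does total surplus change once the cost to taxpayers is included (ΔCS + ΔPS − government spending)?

Net change in total surplus = -357

Pre-subsidy: 692/17 - (2/17)q = 26.5 + 0.5q gives q* = 23 and p* = 38.
With the rebate, buyers effectively pay pb = ps − 21, where ps is the price sellers receive.
On the curves, pb = 692/17 - (2/17)q and ps = 26.5 + 0.5q; the wedge ps − pb = 21 gives 26.5 + 0.5q − (692/17 - (2/17)q) = 21, so q' = 57.
Then pb = 692/17 − (2/17)·57 = 34 and ps = 26.5 + 0.5·57 = 55.
ΔCS = ½(23 + 57)(38 − 34) = 160; ΔPS = ½(23 + 57)(55 − 38) = 680.
Government spending = 21 × 57 = 1197.
Net change = 160 + 680 − 1197 = -357. The loss equals the DWL triangle ½·21·34.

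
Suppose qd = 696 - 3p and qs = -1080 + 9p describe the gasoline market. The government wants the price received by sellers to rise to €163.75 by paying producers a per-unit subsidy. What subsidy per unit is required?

Required subsidy s = €63 per unit

At a seller price of 163.75, quantity supplied is -1080 + 9·163.75 = 393.75.
Buyers absorb 393.75 only when they pay pb with 696 − 3·pb = 393.75, i.e. pb = 100.75.
s = ps − pb = 163.75 − 100.75 = 63.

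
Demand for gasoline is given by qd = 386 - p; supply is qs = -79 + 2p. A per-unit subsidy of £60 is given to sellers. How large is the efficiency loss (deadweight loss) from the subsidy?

Pre-subsidy: 386 - p = -79 + 2p gives p* = 155, q* = 231.
With the subsidy, sellers receive ps = pb + 60 for each unit, where pb is the price buyers pay.
Supply in terms of pb becomes qs = -79 + 2(pb + 60) = 41 + 2pb. Setting this equal to demand: 386 - pb = 41 + 2pb, so pb = 115.
Sellers receive ps = 115 + 60 = 175; q' = 386 − 1·115 = 271.
The subsidy expands output by 271 − 231 = 40 past the efficient level; on those units the gap between marginal cost and willingness to pay runs from 0 up to 60.
DWL = ½ × 60 × 40 = 1200.

Deadweight loss = £1200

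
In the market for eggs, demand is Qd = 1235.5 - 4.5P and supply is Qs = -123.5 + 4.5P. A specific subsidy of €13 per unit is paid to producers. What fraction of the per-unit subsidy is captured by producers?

Pre-subsidy: 1235.5 - 4.5P = -123.5 + 4.5P gives P* = 151, Q* = 556.
With the subsidy, sellers receive Ps = Pb + 13 for each unit, where Pb is the price buyers pay.
Supply in terms of Pb becomes Qs = -123.5 + 4.5(Pb + 13) = -65 + 4.5Pb. Setting this equal to demand: 1235.5 - 4.5Pb = -65 + 4.5Pb, so Pb = 144.5.
Sellers receive Ps = 144.5 + 13 = 157.5; Q' = 1235.5 − 4.5·144.5 = 585.25.
Buyers' price falls by P* − Pb = 151 − 144.5 = 6.5; sellers' price rises by Ps − P* = 157.5 − 151 = 6.5.
So producers capture 6.5/13 = 0.5 of each unit of subsidy.

Producer share = 0.5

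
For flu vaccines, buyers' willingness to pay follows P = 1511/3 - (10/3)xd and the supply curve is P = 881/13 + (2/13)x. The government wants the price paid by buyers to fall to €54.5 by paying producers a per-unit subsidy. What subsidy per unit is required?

At a buyer price of 54.5, quantity demanded is 151.1 − 0.3·54.5 = 134.75.
Sellers supply 134.75 only when they receive Ps = 881/13 + (2/13)·134.75 = 88.5.
s = Ps − Pb = 88.5 − 54.5 = 34.

Required subsidy s = €34 per unit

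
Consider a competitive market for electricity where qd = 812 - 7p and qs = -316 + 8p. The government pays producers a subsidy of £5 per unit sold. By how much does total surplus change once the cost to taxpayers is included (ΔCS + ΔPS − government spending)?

Net change in total surplus = -140/3

Pre-subsidy: 812 - 7p = -316 + 8p gives p* = 75.2, q* = 285.6.
With the subsidy, sellers receive ps = pb + 5 for each unit, where pb is the price buyers pay.
Supply in terms of pb becomes qs = -316 + 8(pb + 5) = -276 + 8pb. Setting this equal to demand: 812 - 7pb = -276 + 8pb, so pb = 1088/15.
Sellers receive ps = 1088/15 + 5 = 1163/15; q' = 812 − 7·(1088/15) = 4564/15.
ΔCS = ½(285.6 + 4564/15)(75.2 − 1088/15) = 35392/45; ΔPS = ½(285.6 + 4564/15)(1163/15 − 75.2) = 30968/45.
Government spending = 5 × 4564/15 = 4564/3.
Net change = 35392/45 + 30968/45 − 4564/3 = -140/3. The loss equals the DWL triangle ½·5·56/3.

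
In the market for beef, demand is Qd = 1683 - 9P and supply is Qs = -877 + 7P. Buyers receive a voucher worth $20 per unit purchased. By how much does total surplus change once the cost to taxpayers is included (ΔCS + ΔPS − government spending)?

Pre-subsidy: 1683 - 9P = -877 + 7P gives P* = 160, Q* = 243.
With the rebate, buyers effectively pay Pb = Ps − 20, where Ps is the price sellers receive.
Demand in terms of Ps becomes Qd = 1683 − 9(Ps − 20) = 1863 - 9Ps. Setting this equal to supply: 1863 - 9Ps = -877 + 7Ps, so Ps = 171.25.
Buyers pay Pb = 171.25 − 20 = 151.25; Q' = -877 + 7·171.25 = 321.75.
ΔCS = ½(243 + 321.75)(160 − 151.25) = 2470.78125; ΔPS = ½(243 + 321.75)(171.25 − 160) = 3176.71875.
Government spending = 20 × 321.75 = 6435.
Net change = 2470.78125 + 3176.71875 − 6435 = -787.5. The loss equals the DWL triangle ½·20·78.75.

Net change in total surplus = -$787.5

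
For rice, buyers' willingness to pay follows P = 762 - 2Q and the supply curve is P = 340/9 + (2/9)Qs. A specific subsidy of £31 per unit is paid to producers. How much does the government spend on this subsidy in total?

Government cost = £10535.35

Pre-subsidy: 762 - 2Q = 340/9 + (2/9)Q gives Q* = 325.9 and P* = 110.2.
With the subsidy, sellers receive Ps = Pb + 31 for each unit, where Pb is the price buyers pay.
On the curves, Pb = 762 - 2Q and Ps = 340/9 + (2/9)Q; the wedge Ps − Pb = 31 gives 340/9 + (2/9)Q − (762 - 2Q) = 31, so Q' = 339.85.
Then Pb = 762 − 2·339.85 = 82.3 and Ps = 340/9 + (2/9)·339.85 = 113.3.
Government outlay = subsidy × quantity = 31 × 339.85 = 10535.35.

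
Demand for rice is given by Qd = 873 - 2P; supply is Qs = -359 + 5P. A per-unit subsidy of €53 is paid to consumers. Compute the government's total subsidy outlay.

Government cost = 221381/7

Pre-subsidy: 873 - 2P = -359 + 5P gives P* = 176, Q* = 521.
With the rebate, buyers effectively pay Pb = Ps − 53, where Ps is the price sellers receive.
Demand in terms of Ps becomes Qd = 873 − 2(Ps − 53) = 979 - 2Ps. Setting this equal to supply: 979 - 2Ps = -359 + 5Ps, so Ps = 1338/7.
Buyers pay Pb = 1338/7 − 53 = 967/7; Q' = -359 + 5·(1338/7) = 4177/7.
Government outlay = subsidy × quantity = 53 × 4177/7 = 221381/7.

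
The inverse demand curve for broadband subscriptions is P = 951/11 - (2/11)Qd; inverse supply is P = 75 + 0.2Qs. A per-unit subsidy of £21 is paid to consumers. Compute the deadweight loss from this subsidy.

Deadweight loss = £577.5

Pre-subsidy: 951/11 - (2/11)Q = 75 + 0.2Q gives Q* = 30 and P* = 81.
With the rebate, buyers effectively pay Pb = Ps − 21, where Ps is the price sellers receive.
On the curves, Pb = 951/11 - (2/11)Q and Ps = 75 + 0.2Q; the wedge Ps − Pb = 21 gives 75 + 0.2Q − (951/11 - (2/11)Q) = 21, so Q' = 85.
Then Pb = 951/11 − (2/11)·85 = 71 and Ps = 75 + 0.2·85 = 92.
The subsidy expands output by 85 − 30 = 55 past the efficient level; on those units the gap between marginal cost and willingness to pay runs from 0 up to 21.
DWL = ½ × 21 × 55 = 577.5.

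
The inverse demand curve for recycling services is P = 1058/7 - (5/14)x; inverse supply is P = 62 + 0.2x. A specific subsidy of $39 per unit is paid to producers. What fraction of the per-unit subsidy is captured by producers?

Producer share = 14/39

Pre-subsidy: 1058/7 - (5/14)x = 62 + 0.2x gives x* = 160 and P* = 94.
With the subsidy, sellers receive Ps = Pb + 39 for each unit, where Pb is the price buyers pay.
On the curves, Pb = 1058/7 - (5/14)x and Ps = 62 + 0.2x; the wedge Ps − Pb = 39 gives 62 + 0.2x − (1058/7 - (5/14)x) = 39, so x' = 230.
Then Pb = 1058/7 − (5/14)·230 = 69 and Ps = 62 + 0.2·230 = 108.
Buyers' price falls by P* − Pb = 94 − 69 = 25; sellers' price rises by Ps − P* = 108 − 94 = 14.
So producers capture 14/39 = 14/39 of each unit of subsidy.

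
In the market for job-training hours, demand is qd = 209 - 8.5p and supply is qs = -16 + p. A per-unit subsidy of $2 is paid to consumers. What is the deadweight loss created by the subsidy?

Deadweight loss = 34/19

Pre-subsidy: 209 - 8.5p = -16 + p gives p* = 450/19, q* = 146/19.
With the rebate, buyers effectively pay pb = ps − 2, where ps is the price sellers receive.
Demand in terms of ps becomes qd = 209 − 8.5(ps − 2) = 226 - 8.5ps. Setting this equal to supply: 226 - 8.5ps = -16 + ps, so ps = 484/19.
Buyers pay pb = 484/19 − 2 = 446/19; q' = -16 + 1·(484/19) = 180/19.
The subsidy expands output by 180/19 − 146/19 = 34/19 past the efficient level; on those units the gap between marginal cost and willingness to pay runs from 0 up to 2.
DWL = ½ × 2 × 34/19 = 34/19.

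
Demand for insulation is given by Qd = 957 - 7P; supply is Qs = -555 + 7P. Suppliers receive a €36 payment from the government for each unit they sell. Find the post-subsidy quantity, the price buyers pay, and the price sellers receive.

Pre-subsidy: 957 - 7P = -555 + 7P gives P* = 108, Q* = 201.
With the subsidy, sellers receive Ps = Pb + 36 for each unit, where Pb is the price buyers pay.
Supply in terms of Pb becomes Qs = -555 + 7(Pb + 36) = -303 + 7Pb. Setting this equal to demand: 957 - 7Pb = -303 + 7Pb, so Pb = 90.
Sellers receive Ps = 90 + 36 = 126; Q' = 957 − 7·90 = 327.

Q' = 327; buyers pay €90; sellers receive €126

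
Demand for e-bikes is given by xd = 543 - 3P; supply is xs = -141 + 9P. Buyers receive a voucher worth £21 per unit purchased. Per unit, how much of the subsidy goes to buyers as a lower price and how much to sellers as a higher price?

Pre-subsidy: 543 - 3P = -141 + 9P gives P* = 57, x* = 372.
With the rebate, buyers effectively pay Pb = Ps − 21, where Ps is the price sellers receive.
Demand in terms of Ps becomes xd = 543 − 3(Ps − 21) = 606 - 3Ps. Setting this equal to supply: 606 - 3Ps = -141 + 9Ps, so Ps = 62.25.
Buyers pay Pb = 62.25 − 21 = 41.25; x' = -141 + 9·62.25 = 419.25.
Buyers' price falls by P* − Pb = 57 − 41.25 = 15.75; sellers' price rises by Ps − P* = 62.25 − 57 = 5.25.

Buyers gain £15.75 per unit; sellers gain £5.25 per unit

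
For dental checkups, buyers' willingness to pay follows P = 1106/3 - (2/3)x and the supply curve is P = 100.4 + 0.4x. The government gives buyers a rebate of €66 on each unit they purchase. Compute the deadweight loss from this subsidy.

Deadweight loss = €2041.875

Pre-subsidy: 1106/3 - (2/3)x = 100.4 + 0.4x gives x* = 251.5 and P* = 201.
With the rebate, buyers effectively pay Pb = Ps − 66, where Ps is the price sellers receive.
On the curves, Pb = 1106/3 - (2/3)x and Ps = 100.4 + 0.4x; the wedge Ps − Pb = 66 gives 100.4 + 0.4x − (1106/3 - (2/3)x) = 66, so x' = 313.375.
Then Pb = 1106/3 − (2/3)·313.375 = 159.75 and Ps = 100.4 + 0.4·313.375 = 225.75.
The subsidy expands output by 313.375 − 251.5 = 61.875 past the efficient level; on those units the gap between marginal cost and willingness to pay runs from 0 up to 66.
DWL = ½ × 66 × 61.875 = 2041.875.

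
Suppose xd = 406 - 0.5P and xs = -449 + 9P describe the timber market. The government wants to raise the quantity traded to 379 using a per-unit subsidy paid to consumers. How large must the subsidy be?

Required subsidy s = 38 per unit

At x = 379, invert demand for the buyer price: Pb = (406 − 379)/0.5 = 54; invert supply for the seller price: Ps = (379 − (-449))/9 = 92.
The subsidy must fill the gap: s = Ps − Pb = 92 − 54 = 38.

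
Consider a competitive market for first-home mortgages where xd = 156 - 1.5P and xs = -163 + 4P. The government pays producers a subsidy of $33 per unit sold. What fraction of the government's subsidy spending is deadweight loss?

Pre-subsidy: 156 - 1.5P = -163 + 4P gives P* = 58, x* = 69.
With the subsidy, sellers receive Ps = Pb + 33 for each unit, where Pb is the price buyers pay.
Supply in terms of Pb becomes xs = -163 + 4(Pb + 33) = -31 + 4Pb. Setting this equal to demand: 156 - 1.5Pb = -31 + 4Pb, so Pb = 34.
Sellers receive Ps = 34 + 33 = 67; x' = 156 − 1.5·34 = 105.
ΔCS = ½(69 + 105)(58 − 34) = 2088; ΔPS = ½(69 + 105)(67 − 58) = 783.
Government spending = 33 × 105 = 3465.
DWL = ½ × 33 × (105 − 69) = 594; fraction = 594 / 3465 = 6/35.

DWL / government spending = 6/35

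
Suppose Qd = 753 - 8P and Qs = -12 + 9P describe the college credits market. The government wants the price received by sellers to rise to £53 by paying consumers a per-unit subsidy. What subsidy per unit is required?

At a seller price of 53, quantity supplied is -12 + 9·53 = 465.
Buyers absorb 465 only when they pay Pb with 753 − 8·Pb = 465, i.e. Pb = 36.
s = Ps − Pb = 53 − 36 = 17.

Required subsidy s = £17 per unit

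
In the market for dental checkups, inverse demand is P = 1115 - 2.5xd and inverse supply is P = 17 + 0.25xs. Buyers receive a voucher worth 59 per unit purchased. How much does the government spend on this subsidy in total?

Government cost = 273052/11

Pre-subsidy: 1115 - 2.5x = 17 + 0.25x gives x* = 4392/11 and P* = 1285/11.
With the rebate, buyers effectively pay Pb = Ps − 59, where Ps is the price sellers receive.
On the curves, Pb = 1115 - 2.5x and Ps = 17 + 0.25x; the wedge Ps − Pb = 59 gives 17 + 0.25x − (1115 - 2.5x) = 59, so x' = 4628/11.
Then Pb = 1115 − 2.5·(4628/11) = 695/11 and Ps = 17 + 0.25·(4628/11) = 1344/11.
Government outlay = subsidy × quantity = 59 × 4628/11 = 273052/11.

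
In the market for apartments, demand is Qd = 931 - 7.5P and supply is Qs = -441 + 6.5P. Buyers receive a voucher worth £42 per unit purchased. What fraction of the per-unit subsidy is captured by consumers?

Consumer share = 13/28

Pre-subsidy: 931 - 7.5P = -441 + 6.5P gives P* = 98, Q* = 196.
With the rebate, buyers effectively pay Pb = Ps − 42, where Ps is the price sellers receive.
Demand in terms of Ps becomes Qd = 931 − 7.5(Ps − 42) = 1246 - 7.5Ps. Setting this equal to supply: 1246 - 7.5Ps = -441 + 6.5Ps, so Ps = 120.5.
Buyers pay Pb = 120.5 − 42 = 78.5; Q' = -441 + 6.5·120.5 = 342.25.
Buyers' price falls by P* − Pb = 98 − 78.5 = 19.5; sellers' price rises by Ps − P* = 120.5 − 98 = 22.5.
So consumers capture 19.5/42 = 13/28 of each unit of subsidy.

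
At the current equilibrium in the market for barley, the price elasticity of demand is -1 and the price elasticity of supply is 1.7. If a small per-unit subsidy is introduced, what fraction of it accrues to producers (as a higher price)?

Producer share = 10/27

For a small subsidy around the equilibrium, the benefit split depends on the relative slopes, which at a point are proportional to the elasticities.
Buyer share = εs/(εs + |εd|) = 1.7/(1.7 + 1) = 17/27; seller share = |εd|/(εs + |εd|) = 10/27.
So producers capture 10/27 of the subsidy.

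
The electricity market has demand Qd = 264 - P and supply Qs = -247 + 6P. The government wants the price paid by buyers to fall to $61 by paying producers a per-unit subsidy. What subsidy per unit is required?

Required subsidy s = $14 per unit

At a buyer price of 61, quantity demanded is 264 − 1·61 = 203.
Sellers supply 203 only when they receive Ps with -247 + 6·Ps = 203, i.e. Ps = 75.
s = Ps − Pb = 75 − 61 = 14.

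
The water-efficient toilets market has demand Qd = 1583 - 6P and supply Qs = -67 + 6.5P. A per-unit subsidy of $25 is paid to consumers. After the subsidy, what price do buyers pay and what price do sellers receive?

Buyers pay $119; sellers receive $144

Pre-subsidy: 1583 - 6P = -67 + 6.5P gives P* = 132, Q* = 791.
With the rebate, buyers effectively pay Pb = Ps − 25, where Ps is the price sellers receive.
Demand in terms of Ps becomes Qd = 1583 − 6(Ps − 25) = 1733 - 6Ps. Setting this equal to supply: 1733 - 6Ps = -67 + 6.5Ps, so Ps = 144.
Buyers pay Pb = 144 − 25 = 119; Q' = -67 + 6.5·144 = 869.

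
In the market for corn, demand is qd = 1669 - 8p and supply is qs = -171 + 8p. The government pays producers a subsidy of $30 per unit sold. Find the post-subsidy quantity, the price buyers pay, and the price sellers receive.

Pre-subsidy: 1669 - 8p = -171 + 8p gives p* = 115, q* = 749.
With the subsidy, sellers receive ps = pb + 30 for each unit, where pb is the price buyers pay.
Supply in terms of pb becomes qs = -171 + 8(pb + 30) = 69 + 8pb. Setting this equal to demand: 1669 - 8pb = 69 + 8pb, so pb = 100.
Sellers receive ps = 100 + 30 = 130; q' = 1669 − 8·100 = 869.

q' = 869; buyers pay $100; sellers receive $130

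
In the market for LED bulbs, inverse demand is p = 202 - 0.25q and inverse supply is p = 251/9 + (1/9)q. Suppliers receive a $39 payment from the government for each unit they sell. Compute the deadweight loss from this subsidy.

Pre-subsidy: 202 - 0.25q = 251/9 + (1/9)q gives q* = 6268/13 and p* = 1059/13.
With the subsidy, sellers receive ps = pb + 39 for each unit, where pb is the price buyers pay.
On the curves, pb = 202 - 0.25q and ps = 251/9 + (1/9)q; the wedge ps − pb = 39 gives 251/9 + (1/9)q − (202 - 0.25q) = 39, so q' = 7672/13.
Then pb = 202 − 0.25·(7672/13) = 708/13 and ps = 251/9 + (1/9)·(7672/13) = 1215/13.
The subsidy expands output by 7672/13 − 6268/13 = 108 past the efficient level; on those units the gap between marginal cost and willingness to pay runs from 0 up to 39.
DWL = ½ × 39 × 108 = 2106.

Deadweight loss = $2106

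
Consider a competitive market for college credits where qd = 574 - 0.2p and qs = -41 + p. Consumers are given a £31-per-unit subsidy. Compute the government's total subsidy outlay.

Government cost = 44330/3

Pre-subsidy: 574 - 0.2p = -41 + p gives p* = 512.5, q* = 471.5.
With the rebate, buyers effectively pay pb = ps − 31, where ps is the price sellers receive.
Demand in terms of ps becomes qd = 574 − 0.2(ps − 31) = 580.2 - 0.2ps. Setting this equal to supply: 580.2 - 0.2ps = -41 + ps, so ps = 1553/3.
Buyers pay pb = 1553/3 − 31 = 1460/3; q' = -41 + 1·(1553/3) = 1430/3.
Government outlay = subsidy × quantity = 31 × 1430/3 = 44330/3.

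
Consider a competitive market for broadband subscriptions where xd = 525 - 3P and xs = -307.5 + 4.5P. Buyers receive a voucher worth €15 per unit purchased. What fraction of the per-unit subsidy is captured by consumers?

Pre-subsidy: 525 - 3P = -307.5 + 4.5P gives P* = 111, x* = 192.
With the rebate, buyers effectively pay Pb = Ps − 15, where Ps is the price sellers receive.
Demand in terms of Ps becomes xd = 525 − 3(Ps − 15) = 570 - 3Ps. Setting this equal to supply: 570 - 3Ps = -307.5 + 4.5Ps, so Ps = 117.
Buyers pay Pb = 117 − 15 = 102; x' = -307.5 + 4.5·117 = 219.
Buyers' price falls by P* − Pb = 111 − 102 = 9; sellers' price rises by Ps − P* = 117 − 111 = 6.
So consumers capture 9/15 = 0.6 of each unit of subsidy.

Consumer share = 0.6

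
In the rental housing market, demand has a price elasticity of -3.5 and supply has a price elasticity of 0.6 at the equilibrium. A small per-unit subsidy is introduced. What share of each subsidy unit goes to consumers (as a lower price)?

Consumer share = 6/41

For a small subsidy around the equilibrium, the benefit split depends on the relative slopes, which at a point are proportional to the elasticities.
Buyer share = εs/(εs + |εd|) = 0.6/(0.6 + 3.5) = 6/41; seller share = |εd|/(εs + |εd|) = 35/41.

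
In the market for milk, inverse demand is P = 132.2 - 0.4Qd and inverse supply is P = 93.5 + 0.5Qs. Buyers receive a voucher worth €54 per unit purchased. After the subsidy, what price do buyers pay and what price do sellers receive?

Buyers pay €91; sellers receive €145

Pre-subsidy: 132.2 - 0.4Q = 93.5 + 0.5Q gives Q* = 43 and P* = 115.
With the rebate, buyers effectively pay Pb = Ps − 54, where Ps is the price sellers receive.
On the curves, Pb = 132.2 - 0.4Q and Ps = 93.5 + 0.5Q; the wedge Ps − Pb = 54 gives 93.5 + 0.5Q − (132.2 - 0.4Q) = 54, so Q' = 103.
Then Pb = 132.2 − 0.4·103 = 91 and Ps = 93.5 + 0.5·103 = 145.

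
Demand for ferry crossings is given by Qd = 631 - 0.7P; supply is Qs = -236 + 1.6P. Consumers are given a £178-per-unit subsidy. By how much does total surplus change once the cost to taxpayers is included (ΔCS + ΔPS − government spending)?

Net change in total surplus = -887152/115

Pre-subsidy: 631 - 0.7P = -236 + 1.6P gives P* = 8670/23, Q* = 8444/23.
With the rebate, buyers effectively pay Pb = Ps − 178, where Ps is the price sellers receive.
Demand in terms of Ps becomes Qd = 631 − 0.7(Ps − 178) = 755.6 - 0.7Ps. Setting this equal to supply: 755.6 - 0.7Ps = -236 + 1.6Ps, so Ps = 9916/23.
Buyers pay Pb = 9916/23 − 178 = 5822/23; Q' = -236 + 1.6·(9916/23) = 52188/115.
ΔCS = ½(8444/23 + 52188/115)(8670/23 − 5822/23) = 134436992/2645; ΔPS = ½(8444/23 + 52188/115)(9916/23 − 8670/23) = 58816184/2645.
Government spending = 178 × 52188/115 = 9289464/115.
Net change = 134436992/2645 + 58816184/2645 − 9289464/115 = -887152/115. The loss equals the DWL triangle ½·178·9968/115.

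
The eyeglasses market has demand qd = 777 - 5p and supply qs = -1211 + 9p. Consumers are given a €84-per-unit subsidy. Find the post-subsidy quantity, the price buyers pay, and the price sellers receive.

Pre-subsidy: 777 - 5p = -1211 + 9p gives p* = 142, q* = 67.
With the rebate, buyers effectively pay pb = ps − 84, where ps is the price sellers receive.
Demand in terms of ps becomes qd = 777 − 5(ps − 84) = 1197 - 5ps. Setting this equal to supply: 1197 - 5ps = -1211 + 9ps, so ps = 172.
Buyers pay pb = 172 − 84 = 88; q' = -1211 + 9·172 = 337.

q' = 337; buyers pay €88; sellers receive €172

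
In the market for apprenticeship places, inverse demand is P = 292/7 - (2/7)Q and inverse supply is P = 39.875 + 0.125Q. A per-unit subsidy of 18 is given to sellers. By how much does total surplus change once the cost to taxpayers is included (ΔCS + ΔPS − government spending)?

Pre-subsidy: 292/7 - (2/7)Q = 39.875 + 0.125Q gives Q* = 103/23 and P* = 930/23.
With the subsidy, sellers receive Ps = Pb + 18 for each unit, where Pb is the price buyers pay.
On the curves, Pb = 292/7 - (2/7)Q and Ps = 39.875 + 0.125Q; the wedge Ps − Pb = 18 gives 39.875 + 0.125Q − (292/7 - (2/7)Q) = 18, so Q' = 1111/23.
Then Pb = 292/7 − (2/7)·(1111/23) = 642/23 and Ps = 39.875 + 0.125·(1111/23) = 1056/23.
ΔCS = ½(103/23 + 1111/23)(930/23 − 642/23) = 174816/529; ΔPS = ½(103/23 + 1111/23)(1056/23 − 930/23) = 76482/529.
Government spending = 18 × 1111/23 = 19998/23.
Net change = 174816/529 + 76482/529 − 19998/23 = -9072/23. The loss equals the DWL triangle ½·18·1008/23.

Net change in total surplus = -9072/23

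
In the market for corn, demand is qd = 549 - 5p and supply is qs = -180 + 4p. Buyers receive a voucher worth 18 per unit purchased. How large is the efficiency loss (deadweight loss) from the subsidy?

Pre-subsidy: 549 - 5p = -180 + 4p gives p* = 81, q* = 144.
With the rebate, buyers effectively pay pb = ps − 18, where ps is the price sellers receive.
Demand in terms of ps becomes qd = 549 − 5(ps − 18) = 639 - 5ps. Setting this equal to supply: 639 - 5ps = -180 + 4ps, so ps = 91.
Buyers pay pb = 91 − 18 = 73; q' = -180 + 4·91 = 184.
The subsidy expands output by 184 − 144 = 40 past the efficient level; on those units the gap between marginal cost and willingness to pay runs from 0 up to 18.
DWL = ½ × 18 × 40 = 360.

Deadweight loss = 360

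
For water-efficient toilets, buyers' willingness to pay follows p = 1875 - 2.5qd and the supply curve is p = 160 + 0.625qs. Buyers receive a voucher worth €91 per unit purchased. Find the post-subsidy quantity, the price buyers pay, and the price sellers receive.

Pre-subsidy: 1875 - 2.5q = 160 + 0.625q gives q* = 548.8 and p* = 503.
With the rebate, buyers effectively pay pb = ps − 91, where ps is the price sellers receive.
On the curves, pb = 1875 - 2.5q and ps = 160 + 0.625q; the wedge ps − pb = 91 gives 160 + 0.625q − (1875 - 2.5q) = 91, so q' = 577.92.
Then pb = 1875 − 2.5·577.92 = 430.2 and ps = 160 + 0.625·577.92 = 521.2.

q' = 577.92; buyers pay €430.2; sellers receive €521.2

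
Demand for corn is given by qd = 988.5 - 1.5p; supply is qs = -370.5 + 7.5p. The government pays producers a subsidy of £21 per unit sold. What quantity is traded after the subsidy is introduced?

Pre-subsidy: 988.5 - 1.5p = -370.5 + 7.5p gives p* = 151, q* = 762.
With the subsidy, sellers receive ps = pb + 21 for each unit, where pb is the price buyers pay.
Supply in terms of pb becomes qs = -370.5 + 7.5(pb + 21) = -213 + 7.5pb. Setting this equal to demand: 988.5 - 1.5pb = -213 + 7.5pb, so pb = 133.5.
Sellers receive ps = 133.5 + 21 = 154.5; q' = 988.5 − 1.5·133.5 = 788.25.

q' = 788.25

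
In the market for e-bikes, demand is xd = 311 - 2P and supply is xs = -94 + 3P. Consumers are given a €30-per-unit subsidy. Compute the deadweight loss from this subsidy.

Deadweight loss = €540

Pre-subsidy: 311 - 2P = -94 + 3P gives P* = 81, x* = 149.
With the rebate, buyers effectively pay Pb = Ps − 30, where Ps is the price sellers receive.
Demand in terms of Ps becomes xd = 311 − 2(Ps − 30) = 371 - 2Ps. Setting this equal to supply: 371 - 2Ps = -94 + 3Ps, so Ps = 93.
Buyers pay Pb = 93 − 30 = 63; x' = -94 + 3·93 = 185.
The subsidy expands output by 185 − 149 = 36 past the efficient level; on those units the gap between marginal cost and willingness to pay runs from 0 up to 30.
DWL = ½ × 30 × 36 = 540.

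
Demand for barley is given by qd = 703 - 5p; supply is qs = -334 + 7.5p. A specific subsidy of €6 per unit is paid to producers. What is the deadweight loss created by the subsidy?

Deadweight loss = €54

Pre-subsidy: 703 - 5p = -334 + 7.5p gives p* = 82.96, q* = 288.2.
With the subsidy, sellers receive ps = pb + 6 for each unit, where pb is the price buyers pay.
Supply in terms of pb becomes qs = -334 + 7.5(pb + 6) = -289 + 7.5pb. Setting this equal to demand: 703 - 5pb = -289 + 7.5pb, so pb = 79.36.
Sellers receive ps = 79.36 + 6 = 85.36; q' = 703 − 5·79.36 = 306.2.
The subsidy expands output by 306.2 − 288.2 = 18 past the efficient level; on those units the gap between marginal cost and willingness to pay runs from 0 up to 6.
DWL = ½ × 6 × 18 = 54.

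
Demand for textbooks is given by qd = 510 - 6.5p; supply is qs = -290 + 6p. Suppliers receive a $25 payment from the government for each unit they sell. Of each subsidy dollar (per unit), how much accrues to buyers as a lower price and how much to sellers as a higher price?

Buyers gain $12 per unit; sellers gain $13 per unit

Pre-subsidy: 510 - 6.5p = -290 + 6p gives p* = 64, q* = 94.
With the subsidy, sellers receive ps = pb + 25 for each unit, where pb is the price buyers pay.
Supply in terms of pb becomes qs = -290 + 6(pb + 25) = -140 + 6pb. Setting this equal to demand: 510 - 6.5pb = -140 + 6pb, so pb = 52.
Sellers receive ps = 52 + 25 = 77; q' = 510 − 6.5·52 = 172.
Buyers' price falls by p* − pb = 64 − 52 = 12; sellers' price rises by ps − p* = 77 − 64 = 13.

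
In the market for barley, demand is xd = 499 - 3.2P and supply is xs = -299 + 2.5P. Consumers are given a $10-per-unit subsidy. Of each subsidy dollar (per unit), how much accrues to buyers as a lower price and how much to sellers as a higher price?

Pre-subsidy: 499 - 3.2P = -299 + 2.5P gives P* = 140, x* = 51.
With the rebate, buyers effectively pay Pb = Ps − 10, where Ps is the price sellers receive.
Demand in terms of Ps becomes xd = 499 − 3.2(Ps − 10) = 531 - 3.2Ps. Setting this equal to supply: 531 - 3.2Ps = -299 + 2.5Ps, so Ps = 8300/57.
Buyers pay Pb = 8300/57 − 10 = 7730/57; x' = -299 + 2.5·(8300/57) = 3707/57.
Buyers' price falls by P* − Pb = 140 − 7730/57 = 250/57; sellers' price rises by Ps − P* = 8300/57 − 140 = 320/57.

Buyers gain 250/57 per unit; sellers gain 320/57 per unit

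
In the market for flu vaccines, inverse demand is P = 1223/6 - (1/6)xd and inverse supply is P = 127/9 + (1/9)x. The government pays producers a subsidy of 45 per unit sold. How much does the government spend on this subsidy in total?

Pre-subsidy: 1223/6 - (1/6)x = 127/9 + (1/9)x gives x* = 683 and P* = 90.
With the subsidy, sellers receive Ps = Pb + 45 for each unit, where Pb is the price buyers pay.
On the curves, Pb = 1223/6 - (1/6)x and Ps = 127/9 + (1/9)x; the wedge Ps − Pb = 45 gives 127/9 + (1/9)x − (1223/6 - (1/6)x) = 45, so x' = 845.
Then Pb = 1223/6 − (1/6)·845 = 63 and Ps = 127/9 + (1/9)·845 = 108.
Government outlay = subsidy × quantity = 45 × 845 = 38025.

Government cost = 38025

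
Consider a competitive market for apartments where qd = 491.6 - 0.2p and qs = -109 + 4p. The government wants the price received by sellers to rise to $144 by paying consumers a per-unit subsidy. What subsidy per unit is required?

Required subsidy s = $21 per unit

At a seller price of 144, quantity supplied is -109 + 4·144 = 467.
Buyers absorb 467 only when they pay pb with 491.6 − 0.2·pb = 467, i.e. pb = 123.
s = ps − pb = 144 − 123 = 21.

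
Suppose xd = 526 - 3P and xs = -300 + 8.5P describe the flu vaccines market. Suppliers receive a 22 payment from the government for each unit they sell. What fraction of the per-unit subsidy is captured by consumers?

Consumer share = 17/23

Pre-subsidy: 526 - 3P = -300 + 8.5P gives P* = 1652/23, x* = 7142/23.
With the subsidy, sellers receive Ps = Pb + 22 for each unit, where Pb is the price buyers pay.
Supply in terms of Pb becomes xs = -300 + 8.5(Pb + 22) = -113 + 8.5Pb. Setting this equal to demand: 526 - 3Pb = -113 + 8.5Pb, so Pb = 1278/23.
Sellers receive Ps = 1278/23 + 22 = 1784/23; x' = 526 − 3·(1278/23) = 8264/23.
Buyers' price falls by P* − Pb = 1652/23 − 1278/23 = 374/23; sellers' price rises by Ps − P* = 1784/23 − 1652/23 = 132/23.
So consumers capture (374/23)/22 = 17/23 of each unit of subsidy.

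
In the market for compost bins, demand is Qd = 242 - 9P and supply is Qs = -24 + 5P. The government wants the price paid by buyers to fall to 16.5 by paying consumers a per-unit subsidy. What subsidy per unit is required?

At a buyer price of 16.5, quantity demanded is 242 − 9·16.5 = 93.5.
Sellers supply 93.5 only when they receive Ps with -24 + 5·Ps = 93.5, i.e. Ps = 23.5.
s = Ps − Pb = 23.5 − 16.5 = 7.

Required subsidy s = 7 per unit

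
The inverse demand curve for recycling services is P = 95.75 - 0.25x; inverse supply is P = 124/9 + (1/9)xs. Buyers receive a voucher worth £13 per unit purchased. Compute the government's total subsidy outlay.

Government cost = £3419

Pre-subsidy: 95.75 - 0.25x = 124/9 + (1/9)x gives x* = 227 and P* = 39.
With the rebate, buyers effectively pay Pb = Ps − 13, where Ps is the price sellers receive.
On the curves, Pb = 95.75 - 0.25x and Ps = 124/9 + (1/9)x; the wedge Ps − Pb = 13 gives 124/9 + (1/9)x − (95.75 - 0.25x) = 13, so x' = 263.
Then Pb = 95.75 − 0.25·263 = 30 and Ps = 124/9 + (1/9)·263 = 43.
Government outlay = subsidy × quantity = 13 × 263 = 3419.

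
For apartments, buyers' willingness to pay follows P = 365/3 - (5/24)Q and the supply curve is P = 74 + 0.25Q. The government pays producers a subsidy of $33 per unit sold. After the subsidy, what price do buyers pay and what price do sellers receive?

Pre-subsidy: 365/3 - (5/24)Q = 74 + 0.25Q gives Q* = 104 and P* = 100.
With the subsidy, sellers receive Ps = Pb + 33 for each unit, where Pb is the price buyers pay.
On the curves, Pb = 365/3 - (5/24)Q and Ps = 74 + 0.25Q; the wedge Ps − Pb = 33 gives 74 + 0.25Q − (365/3 - (5/24)Q) = 33, so Q' = 176.
Then Pb = 365/3 − (5/24)·176 = 85 and Ps = 74 + 0.25·176 = 118.

Buyers pay $85; sellers receive $118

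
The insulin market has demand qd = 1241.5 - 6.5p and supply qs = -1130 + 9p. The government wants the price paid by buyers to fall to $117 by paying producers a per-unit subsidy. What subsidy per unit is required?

Required subsidy s = $62 per unit

At a buyer price of 117, quantity demanded is 1241.5 − 6.5·117 = 481.
Sellers supply 481 only when they receive ps with -1130 + 9·ps = 481, i.e. ps = 179.
s = ps − pb = 179 − 117 = 62.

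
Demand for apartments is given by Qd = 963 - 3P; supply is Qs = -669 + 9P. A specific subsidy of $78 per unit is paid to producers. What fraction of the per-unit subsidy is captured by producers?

Producer share = 0.25

Pre-subsidy: 963 - 3P = -669 + 9P gives P* = 136, Q* = 555.
With the subsidy, sellers receive Ps = Pb + 78 for each unit, where Pb is the price buyers pay.
Supply in terms of Pb becomes Qs = -669 + 9(Pb + 78) = 33 + 9Pb. Setting this equal to demand: 963 - 3Pb = 33 + 9Pb, so Pb = 77.5.
Sellers receive Ps = 77.5 + 78 = 155.5; Q' = 963 − 3·77.5 = 730.5.
Buyers' price falls by P* − Pb = 136 − 77.5 = 58.5; sellers' price rises by Ps − P* = 155.5 − 136 = 19.5.
So producers capture 19.5/78 = 0.25 of each unit of subsidy.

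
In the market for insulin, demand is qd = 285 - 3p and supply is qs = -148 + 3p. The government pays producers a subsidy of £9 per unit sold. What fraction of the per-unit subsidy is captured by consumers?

Pre-subsidy: 285 - 3p = -148 + 3p gives p* = 433/6, q* = 68.5.
With the subsidy, sellers receive ps = pb + 9 for each unit, where pb is the price buyers pay.
Supply in terms of pb becomes qs = -148 + 3(pb + 9) = -121 + 3pb. Setting this equal to demand: 285 - 3pb = -121 + 3pb, so pb = 203/3.
Sellers receive ps = 203/3 + 9 = 230/3; q' = 285 − 3·(203/3) = 82.
Buyers' price falls by p* − pb = 433/6 − 203/3 = 4.5; sellers' price rises by ps − p* = 230/3 − 433/6 = 4.5.
So consumers capture 4.5/9 = 0.5 of each unit of subsidy.

Consumer share = 0.5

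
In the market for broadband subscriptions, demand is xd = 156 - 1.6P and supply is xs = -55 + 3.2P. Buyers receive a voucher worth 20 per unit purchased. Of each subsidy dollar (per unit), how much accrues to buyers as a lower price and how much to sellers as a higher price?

Buyers gain 40/3 per unit; sellers gain 20/3 per unit

Pre-subsidy: 156 - 1.6P = -55 + 3.2P gives P* = 1055/24, x* = 257/3.
With the rebate, buyers effectively pay Pb = Ps − 20, where Ps is the price sellers receive.
Demand in terms of Ps becomes xd = 156 − 1.6(Ps − 20) = 188 - 1.6Ps. Setting this equal to supply: 188 - 1.6Ps = -55 + 3.2Ps, so Ps = 50.625.
Buyers pay Pb = 50.625 − 20 = 30.625; x' = -55 + 3.2·50.625 = 107.
Buyers' price falls by P* − Pb = 1055/24 − 30.625 = 40/3; sellers' price rises by Ps − P* = 50.625 − 1055/24 = 20/3.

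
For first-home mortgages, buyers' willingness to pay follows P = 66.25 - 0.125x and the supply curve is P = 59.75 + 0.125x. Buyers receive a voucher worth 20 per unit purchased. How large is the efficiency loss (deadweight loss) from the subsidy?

Pre-subsidy: 66.25 - 0.125x = 59.75 + 0.125x gives x* = 26 and P* = 63.
With the rebate, buyers effectively pay Pb = Ps − 20, where Ps is the price sellers receive.
On the curves, Pb = 66.25 - 0.125x and Ps = 59.75 + 0.125x; the wedge Ps − Pb = 20 gives 59.75 + 0.125x − (66.25 - 0.125x) = 20, so x' = 106.
Then Pb = 66.25 − 0.125·106 = 53 and Ps = 59.75 + 0.125·106 = 73.
The subsidy expands output by 106 − 26 = 80 past the efficient level; on those units the gap between marginal cost and willingness to pay runs from 0 up to 20.
DWL = ½ × 20 × 80 = 800.

Deadweight loss = 800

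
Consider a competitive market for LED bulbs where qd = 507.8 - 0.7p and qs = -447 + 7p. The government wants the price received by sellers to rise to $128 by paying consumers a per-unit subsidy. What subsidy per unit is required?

Required subsidy s = $44 per unit

At a seller price of 128, quantity supplied is -447 + 7·128 = 449.
Buyers absorb 449 only when they pay pb with 507.8 − 0.7·pb = 449, i.e. pb = 84.
s = ps − pb = 128 − 84 = 44.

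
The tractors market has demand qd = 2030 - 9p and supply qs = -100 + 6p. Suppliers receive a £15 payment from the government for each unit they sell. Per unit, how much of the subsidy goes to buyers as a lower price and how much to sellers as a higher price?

Buyers gain £6 per unit; sellers gain £9 per unit

Pre-subsidy: 2030 - 9p = -100 + 6p gives p* = 142, q* = 752.
With the subsidy, sellers receive ps = pb + 15 for each unit, where pb is the price buyers pay.
Supply in terms of pb becomes qs = -100 + 6(pb + 15) = -10 + 6pb. Setting this equal to demand: 2030 - 9pb = -10 + 6pb, so pb = 136.
Sellers receive ps = 136 + 15 = 151; q' = 2030 − 9·136 = 806.
Buyers' price falls by p* − pb = 142 − 136 = 6; sellers' price rises by ps − p* = 151 − 142 = 9.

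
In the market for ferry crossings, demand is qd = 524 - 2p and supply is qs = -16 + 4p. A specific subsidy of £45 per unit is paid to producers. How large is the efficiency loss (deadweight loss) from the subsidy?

Deadweight loss = £1350

Pre-subsidy: 524 - 2p = -16 + 4p gives p* = 90, q* = 344.
With the subsidy, sellers receive ps = pb + 45 for each unit, where pb is the price buyers pay.
Supply in terms of pb becomes qs = -16 + 4(pb + 45) = 164 + 4pb. Setting this equal to demand: 524 - 2pb = 164 + 4pb, so pb = 60.
Sellers receive ps = 60 + 45 = 105; q' = 524 − 2·60 = 404.
The subsidy expands output by 404 − 344 = 60 past the efficient level; on those units the gap between marginal cost and willingness to pay runs from 0 up to 45.
DWL = ½ × 45 × 60 = 1350.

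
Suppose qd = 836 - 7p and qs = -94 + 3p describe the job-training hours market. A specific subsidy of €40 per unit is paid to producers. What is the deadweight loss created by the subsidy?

Pre-subsidy: 836 - 7p = -94 + 3p gives p* = 93, q* = 185.
With the subsidy, sellers receive ps = pb + 40 for each unit, where pb is the price buyers pay.
Supply in terms of pb becomes qs = -94 + 3(pb + 40) = 26 + 3pb. Setting this equal to demand: 836 - 7pb = 26 + 3pb, so pb = 81.
Sellers receive ps = 81 + 40 = 121; q' = 836 − 7·81 = 269.
The subsidy expands output by 269 − 185 = 84 past the efficient level; on those units the gap between marginal cost and willingness to pay runs from 0 up to 40.
DWL = ½ × 40 × 84 = 1680.

Deadweight loss = €1680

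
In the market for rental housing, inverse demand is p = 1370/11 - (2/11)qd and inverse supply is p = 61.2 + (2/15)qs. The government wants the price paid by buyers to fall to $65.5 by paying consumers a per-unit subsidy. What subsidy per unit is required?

Required subsidy s = $39 per unit

At a buyer price of 65.5, quantity demanded is 685 − 5.5·65.5 = 324.75.
Sellers supply 324.75 only when they receive ps = 61.2 + (2/15)·324.75 = 104.5.
s = ps − pb = 104.5 − 65.5 = 39.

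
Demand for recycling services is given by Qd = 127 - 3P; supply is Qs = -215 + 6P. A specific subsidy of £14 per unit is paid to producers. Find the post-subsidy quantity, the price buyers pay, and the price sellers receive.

Q' = 41; buyers pay 86/3; sellers receive 128/3

Pre-subsidy: 127 - 3P = -215 + 6P gives P* = 38, Q* = 13.
With the subsidy, sellers receive Ps = Pb + 14 for each unit, where Pb is the price buyers pay.
Supply in terms of Pb becomes Qs = -215 + 6(Pb + 14) = -131 + 6Pb. Setting this equal to demand: 127 - 3Pb = -131 + 6Pb, so Pb = 86/3.
Sellers receive Ps = 86/3 + 14 = 128/3; Q' = 127 − 3·(86/3) = 41.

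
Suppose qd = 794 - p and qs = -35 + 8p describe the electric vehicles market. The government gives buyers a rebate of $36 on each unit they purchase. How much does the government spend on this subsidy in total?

Pre-subsidy: 794 - p = -35 + 8p gives p* = 829/9, q* = 6317/9.
With the rebate, buyers effectively pay pb = ps − 36, where ps is the price sellers receive.
Demand in terms of ps becomes qd = 794 − 1(ps − 36) = 830 - ps. Setting this equal to supply: 830 - ps = -35 + 8ps, so ps = 865/9.
Buyers pay pb = 865/9 − 36 = 541/9; q' = -35 + 8·(865/9) = 6605/9.
Government outlay = subsidy × quantity = 36 × 6605/9 = 26420.

Government cost = $26420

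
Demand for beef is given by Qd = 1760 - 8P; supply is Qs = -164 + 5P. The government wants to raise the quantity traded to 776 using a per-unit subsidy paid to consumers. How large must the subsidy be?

Required subsidy s = 65 per unit

At Q = 776, invert demand for the buyer price: Pb = (1760 − 776)/8 = 123; invert supply for the seller price: Ps = (776 − (-164))/5 = 188.
The subsidy must fill the gap: s = Ps − Pb = 188 − 123 = 65.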